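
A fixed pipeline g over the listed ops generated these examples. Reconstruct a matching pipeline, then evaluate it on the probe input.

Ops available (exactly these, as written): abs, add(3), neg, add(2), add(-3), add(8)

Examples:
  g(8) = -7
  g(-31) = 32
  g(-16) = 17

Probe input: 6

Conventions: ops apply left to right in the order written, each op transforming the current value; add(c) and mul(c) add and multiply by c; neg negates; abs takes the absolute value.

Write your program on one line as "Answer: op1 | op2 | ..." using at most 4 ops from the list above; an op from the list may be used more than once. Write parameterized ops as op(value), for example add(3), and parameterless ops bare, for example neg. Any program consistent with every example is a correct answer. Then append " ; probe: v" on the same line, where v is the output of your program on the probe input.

add(2) | neg | add(3) ; probe: -5

Check, running the answer program on each example:
  8 -> 10 -> -10 -> -7
  -31 -> -29 -> 29 -> 32
  -16 -> -14 -> 14 -> 17
  probe: 6 -> 8 -> -8 -> -5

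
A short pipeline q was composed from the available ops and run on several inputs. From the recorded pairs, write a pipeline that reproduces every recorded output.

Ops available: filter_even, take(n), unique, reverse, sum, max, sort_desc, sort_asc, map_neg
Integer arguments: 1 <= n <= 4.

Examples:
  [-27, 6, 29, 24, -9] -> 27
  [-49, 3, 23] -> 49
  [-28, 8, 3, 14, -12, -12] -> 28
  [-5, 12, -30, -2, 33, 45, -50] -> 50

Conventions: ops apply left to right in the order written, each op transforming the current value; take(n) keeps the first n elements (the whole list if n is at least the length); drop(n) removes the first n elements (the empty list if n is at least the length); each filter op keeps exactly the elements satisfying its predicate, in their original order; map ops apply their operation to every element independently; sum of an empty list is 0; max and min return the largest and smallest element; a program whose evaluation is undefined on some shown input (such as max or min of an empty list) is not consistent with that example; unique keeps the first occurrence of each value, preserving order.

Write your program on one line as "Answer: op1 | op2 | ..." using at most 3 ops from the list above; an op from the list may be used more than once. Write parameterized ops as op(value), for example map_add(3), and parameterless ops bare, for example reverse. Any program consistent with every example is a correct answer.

sort_asc | map_neg | max

Check, running the answer program on each example:
  [-27, 6, 29, 24, -9] -> [-27, -9, 6, 24, 29] -> [27, 9, -6, -24, -29] -> 27
  [-49, 3, 23] -> [-49, 3, 23] -> [49, -3, -23] -> 49
  [-28, 8, 3, 14, -12, -12] -> [-28, -12, -12, 3, 8, 14] -> [28, 12, 12, -3, -8, -14] -> 28
  [-5, 12, -30, -2, 33, 45, -50] -> [-50, -30, -5, -2, 12, 33, 45] -> [50, 30, 5, 2, -12, -33, -45] -> 50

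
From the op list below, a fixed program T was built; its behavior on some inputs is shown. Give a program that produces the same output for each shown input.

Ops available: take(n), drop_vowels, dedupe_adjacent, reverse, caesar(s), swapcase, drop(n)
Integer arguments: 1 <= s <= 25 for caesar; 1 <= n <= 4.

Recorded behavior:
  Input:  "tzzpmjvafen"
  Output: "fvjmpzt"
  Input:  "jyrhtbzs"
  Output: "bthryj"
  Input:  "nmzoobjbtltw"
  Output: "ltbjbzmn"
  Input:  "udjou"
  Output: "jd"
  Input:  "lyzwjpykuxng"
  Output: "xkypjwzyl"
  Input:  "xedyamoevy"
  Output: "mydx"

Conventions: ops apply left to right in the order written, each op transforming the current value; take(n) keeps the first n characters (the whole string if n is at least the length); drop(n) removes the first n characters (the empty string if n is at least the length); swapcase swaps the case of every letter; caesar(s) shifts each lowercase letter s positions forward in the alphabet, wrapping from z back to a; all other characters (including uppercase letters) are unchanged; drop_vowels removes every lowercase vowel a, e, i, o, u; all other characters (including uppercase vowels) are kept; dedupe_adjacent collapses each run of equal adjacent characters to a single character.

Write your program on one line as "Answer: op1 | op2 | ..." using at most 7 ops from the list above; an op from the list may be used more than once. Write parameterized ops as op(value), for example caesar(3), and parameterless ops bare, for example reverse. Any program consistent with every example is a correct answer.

swapcase | reverse | drop(2) | dedupe_adjacent | swapcase | drop_vowels

Check, running the answer program on each example:
  "tzzpmjvafen" -> "TZZPMJVAFEN" -> "NEFAVJMPZZT" -> "FAVJMPZZT" -> "FAVJMPZT" -> "favjmpzt" -> "fvjmpzt"
  "jyrhtbzs" -> "JYRHTBZS" -> "SZBTHRYJ" -> "BTHRYJ" -> "BTHRYJ" -> "bthryj" -> "bthryj"
  "nmzoobjbtltw" -> "NMZOOBJBTLTW" -> "WTLTBJBOOZMN" -> "LTBJBOOZMN" -> "LTBJBOZMN" -> "ltbjbozmn" -> "ltbjbzmn"
  "udjou" -> "UDJOU" -> "UOJDU" -> "JDU" -> "JDU" -> "jdu" -> "jd"
  "lyzwjpykuxng" -> "LYZWJPYKUXNG" -> "GNXUKYPJWZYL" -> "XUKYPJWZYL" -> "XUKYPJWZYL" -> "xukypjwzyl" -> "xkypjwzyl"
  "xedyamoevy" -> "XEDYAMOEVY" -> "YVEOMAYDEX" -> "EOMAYDEX" -> "EOMAYDEX" -> "eomaydex" -> "mydx"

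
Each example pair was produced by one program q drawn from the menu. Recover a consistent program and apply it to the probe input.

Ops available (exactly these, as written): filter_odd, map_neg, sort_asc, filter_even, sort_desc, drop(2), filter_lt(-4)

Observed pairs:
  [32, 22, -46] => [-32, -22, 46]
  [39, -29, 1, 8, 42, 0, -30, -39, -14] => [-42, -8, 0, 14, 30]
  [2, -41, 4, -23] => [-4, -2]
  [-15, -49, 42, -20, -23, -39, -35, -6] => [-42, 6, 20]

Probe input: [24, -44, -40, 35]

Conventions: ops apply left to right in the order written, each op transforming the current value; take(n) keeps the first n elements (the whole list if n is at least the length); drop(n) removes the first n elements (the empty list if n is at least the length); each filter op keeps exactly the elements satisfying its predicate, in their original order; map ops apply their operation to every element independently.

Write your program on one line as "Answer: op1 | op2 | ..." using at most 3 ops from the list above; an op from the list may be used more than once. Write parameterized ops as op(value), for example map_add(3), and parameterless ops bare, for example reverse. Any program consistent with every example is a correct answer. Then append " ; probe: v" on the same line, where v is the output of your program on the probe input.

map_neg | sort_asc | filter_even ; probe: [-24, 40, 44]

Check, running the answer program on each example:
  [32, 22, -46] -> [-32, -22, 46] -> [-32, -22, 46] -> [-32, -22, 46]
  [39, -29, 1, 8, 42, 0, -30, -39, -14] -> [-39, 29, -1, -8, -42, 0, 30, 39, 14] -> [-42, -39, -8, -1, 0, 14, 29, 30, 39] -> [-42, -8, 0, 14, 30]
  [2, -41, 4, -23] -> [-2, 41, -4, 23] -> [-4, -2, 23, 41] -> [-4, -2]
  [-15, -49, 42, -20, -23, -39, -35, -6] -> [15, 49, -42, 20, 23, 39, 35, 6] -> [-42, 6, 15, 20, 23, 35, 39, 49] -> [-42, 6, 20]
  probe: [24, -44, -40, 35] -> [-24, 44, 40, -35] -> [-35, -24, 40, 44] -> [-24, 40, 44]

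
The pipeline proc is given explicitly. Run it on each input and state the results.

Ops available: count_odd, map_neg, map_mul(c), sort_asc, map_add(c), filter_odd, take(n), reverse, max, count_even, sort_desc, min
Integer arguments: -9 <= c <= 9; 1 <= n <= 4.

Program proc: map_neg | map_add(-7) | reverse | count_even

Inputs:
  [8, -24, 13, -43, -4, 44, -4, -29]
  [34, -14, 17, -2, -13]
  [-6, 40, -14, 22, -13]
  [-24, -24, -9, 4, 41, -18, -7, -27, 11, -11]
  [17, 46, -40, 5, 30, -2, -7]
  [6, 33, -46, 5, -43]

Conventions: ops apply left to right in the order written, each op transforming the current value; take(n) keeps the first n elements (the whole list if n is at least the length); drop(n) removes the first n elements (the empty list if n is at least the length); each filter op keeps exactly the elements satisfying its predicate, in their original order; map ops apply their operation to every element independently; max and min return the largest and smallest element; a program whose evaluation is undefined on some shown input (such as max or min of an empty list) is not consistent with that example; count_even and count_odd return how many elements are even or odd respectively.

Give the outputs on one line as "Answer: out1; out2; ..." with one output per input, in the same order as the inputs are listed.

Execution, op by op:
  [8, -24, 13, -43, -4, 44, -4, -29] -> [-8, 24, -13, 43, 4, -44, 4, 29] -> [-15, 17, -20, 36, -3, -51, -3, 22] -> [22, -3, -51, -3, 36, -20, 17, -15] -> 3
  [34, -14, 17, -2, -13] -> [-34, 14, -17, 2, 13] -> [-41, 7, -24, -5, 6] -> [6, -5, -24, 7, -41] -> 2
  [-6, 40, -14, 22, -13] -> [6, -40, 14, -22, 13] -> [-1, -47, 7, -29, 6] -> [6, -29, 7, -47, -1] -> 1
  [-24, -24, -9, 4, 41, -18, -7, -27, 11, -11] -> [24, 24, 9, -4, -41, 18, 7, 27, -11, 11] -> [17, 17, 2, -11, -48, 11, 0, 20, -18, 4] -> [4, -18, 20, 0, 11, -48, -11, 2, 17, 17] -> 6
  [17, 46, -40, 5, 30, -2, -7] -> [-17, -46, 40, -5, -30, 2, 7] -> [-24, -53, 33, -12, -37, -5, 0] -> [0, -5, -37, -12, 33, -53, -24] -> 3
  [6, 33, -46, 5, -43] -> [-6, -33, 46, -5, 43] -> [-13, -40, 39, -12, 36] -> [36, -12, 39, -40, -13] -> 3

3; 2; 1; 6; 3; 3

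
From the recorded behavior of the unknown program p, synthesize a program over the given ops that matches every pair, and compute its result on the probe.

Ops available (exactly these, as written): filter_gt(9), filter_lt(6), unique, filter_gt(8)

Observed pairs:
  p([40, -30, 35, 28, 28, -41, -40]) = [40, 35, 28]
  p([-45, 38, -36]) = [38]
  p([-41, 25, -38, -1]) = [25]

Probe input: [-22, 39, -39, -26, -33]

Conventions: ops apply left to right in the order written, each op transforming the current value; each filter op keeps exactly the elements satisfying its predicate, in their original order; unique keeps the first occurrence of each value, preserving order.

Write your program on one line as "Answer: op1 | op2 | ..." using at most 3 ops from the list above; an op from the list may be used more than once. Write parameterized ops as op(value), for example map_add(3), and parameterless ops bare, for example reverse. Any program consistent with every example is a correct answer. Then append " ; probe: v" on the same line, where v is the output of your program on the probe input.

filter_gt(8) | unique ; probe: [39]

Check, running the answer program on each example:
  [40, -30, 35, 28, 28, -41, -40] -> [40, 35, 28, 28] -> [40, 35, 28]
  [-45, 38, -36] -> [38] -> [38]
  [-41, 25, -38, -1] -> [25] -> [25]
  probe: [-22, 39, -39, -26, -33] -> [39] -> [39]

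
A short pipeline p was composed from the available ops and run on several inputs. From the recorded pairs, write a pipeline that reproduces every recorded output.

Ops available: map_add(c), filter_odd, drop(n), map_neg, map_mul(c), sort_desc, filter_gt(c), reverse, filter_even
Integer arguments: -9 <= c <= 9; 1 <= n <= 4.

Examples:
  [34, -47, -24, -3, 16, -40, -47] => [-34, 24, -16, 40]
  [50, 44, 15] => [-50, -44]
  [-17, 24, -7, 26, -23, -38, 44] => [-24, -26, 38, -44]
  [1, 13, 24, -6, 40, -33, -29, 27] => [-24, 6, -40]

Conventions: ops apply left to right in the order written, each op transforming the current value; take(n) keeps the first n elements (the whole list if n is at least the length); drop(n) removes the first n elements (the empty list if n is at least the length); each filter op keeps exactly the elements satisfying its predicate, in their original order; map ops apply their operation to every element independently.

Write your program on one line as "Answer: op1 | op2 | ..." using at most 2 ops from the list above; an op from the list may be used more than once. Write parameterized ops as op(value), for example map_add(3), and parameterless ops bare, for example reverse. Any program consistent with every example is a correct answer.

filter_even | map_neg

Check, running the answer program on each example:
  [34, -47, -24, -3, 16, -40, -47] -> [34, -24, 16, -40] -> [-34, 24, -16, 40]
  [50, 44, 15] -> [50, 44] -> [-50, -44]
  [-17, 24, -7, 26, -23, -38, 44] -> [24, 26, -38, 44] -> [-24, -26, 38, -44]
  [1, 13, 24, -6, 40, -33, -29, 27] -> [24, -6, 40] -> [-24, 6, -40]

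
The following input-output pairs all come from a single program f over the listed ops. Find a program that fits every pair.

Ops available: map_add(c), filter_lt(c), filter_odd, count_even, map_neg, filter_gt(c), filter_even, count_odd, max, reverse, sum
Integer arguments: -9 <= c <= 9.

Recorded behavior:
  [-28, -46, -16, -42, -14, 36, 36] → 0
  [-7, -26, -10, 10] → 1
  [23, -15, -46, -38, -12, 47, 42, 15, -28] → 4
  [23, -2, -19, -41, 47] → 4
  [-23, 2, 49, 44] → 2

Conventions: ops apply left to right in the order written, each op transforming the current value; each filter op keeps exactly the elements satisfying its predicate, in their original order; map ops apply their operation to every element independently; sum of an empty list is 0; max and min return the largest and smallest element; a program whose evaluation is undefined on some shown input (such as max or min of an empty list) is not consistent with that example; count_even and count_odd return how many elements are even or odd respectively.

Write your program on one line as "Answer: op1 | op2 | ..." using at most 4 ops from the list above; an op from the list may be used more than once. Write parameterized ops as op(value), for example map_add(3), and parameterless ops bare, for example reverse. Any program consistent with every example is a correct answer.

filter_odd | map_add(-1) | map_neg | count_even

Check, running the answer program on each example:
  [-28, -46, -16, -42, -14, 36, 36] -> [] -> [] -> [] -> 0
  [-7, -26, -10, 10] -> [-7] -> [-8] -> [8] -> 1
  [23, -15, -46, -38, -12, 47, 42, 15, -28] -> [23, -15, 47, 15] -> [22, -16, 46, 14] -> [-22, 16, -46, -14] -> 4
  [23, -2, -19, -41, 47] -> [23, -19, -41, 47] -> [22, -20, -42, 46] -> [-22, 20, 42, -46] -> 4
  [-23, 2, 49, 44] -> [-23, 49] -> [-24, 48] -> [24, -48] -> 2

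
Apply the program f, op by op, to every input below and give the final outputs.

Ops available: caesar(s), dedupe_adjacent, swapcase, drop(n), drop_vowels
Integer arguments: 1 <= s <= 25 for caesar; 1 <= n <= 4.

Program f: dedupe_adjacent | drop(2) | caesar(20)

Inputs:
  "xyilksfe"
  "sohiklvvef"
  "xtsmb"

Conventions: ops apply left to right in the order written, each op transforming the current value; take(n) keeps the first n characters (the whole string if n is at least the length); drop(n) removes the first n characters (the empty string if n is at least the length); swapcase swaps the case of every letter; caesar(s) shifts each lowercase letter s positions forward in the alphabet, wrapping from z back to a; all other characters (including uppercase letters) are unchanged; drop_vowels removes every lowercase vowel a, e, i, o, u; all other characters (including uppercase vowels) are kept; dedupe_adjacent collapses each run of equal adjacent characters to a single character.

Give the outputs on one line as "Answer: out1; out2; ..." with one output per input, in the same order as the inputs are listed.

Execution, op by op:
  "xyilksfe" -> "xyilksfe" -> "ilksfe" -> "cfemzy"
  "sohiklvvef" -> "sohiklvef" -> "hiklvef" -> "bcefpyz"
  "xtsmb" -> "xtsmb" -> "smb" -> "mgv"

"cfemzy"; "bcefpyz"; "mgv"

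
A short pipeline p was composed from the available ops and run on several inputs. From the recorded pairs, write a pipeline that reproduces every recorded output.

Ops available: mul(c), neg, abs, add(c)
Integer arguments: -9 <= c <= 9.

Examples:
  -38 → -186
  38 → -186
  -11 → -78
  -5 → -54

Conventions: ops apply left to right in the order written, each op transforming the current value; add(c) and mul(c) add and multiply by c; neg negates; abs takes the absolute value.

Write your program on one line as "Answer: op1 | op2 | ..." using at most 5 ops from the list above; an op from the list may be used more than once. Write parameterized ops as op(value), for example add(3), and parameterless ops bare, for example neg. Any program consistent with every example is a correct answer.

abs | add(7) | mul(2) | mul(-2) | add(-6)

Check, running the answer program on each example:
  -38 -> 38 -> 45 -> 90 -> -180 -> -186
  38 -> 38 -> 45 -> 90 -> -180 -> -186
  -11 -> 11 -> 18 -> 36 -> -72 -> -78
  -5 -> 5 -> 12 -> 24 -> -48 -> -54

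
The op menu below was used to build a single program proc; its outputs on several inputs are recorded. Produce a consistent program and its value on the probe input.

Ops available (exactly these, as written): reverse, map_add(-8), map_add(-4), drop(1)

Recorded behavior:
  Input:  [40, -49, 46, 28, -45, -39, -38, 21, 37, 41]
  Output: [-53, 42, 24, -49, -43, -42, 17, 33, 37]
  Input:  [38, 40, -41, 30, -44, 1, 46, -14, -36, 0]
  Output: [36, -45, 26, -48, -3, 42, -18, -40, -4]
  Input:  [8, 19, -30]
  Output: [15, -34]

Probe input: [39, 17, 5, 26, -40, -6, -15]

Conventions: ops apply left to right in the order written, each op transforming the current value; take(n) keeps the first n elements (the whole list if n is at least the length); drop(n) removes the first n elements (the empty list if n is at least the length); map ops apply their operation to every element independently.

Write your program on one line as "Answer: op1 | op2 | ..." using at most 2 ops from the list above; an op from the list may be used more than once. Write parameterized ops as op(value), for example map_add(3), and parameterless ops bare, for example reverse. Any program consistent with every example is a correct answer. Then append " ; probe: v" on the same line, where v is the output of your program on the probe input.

drop(1) | map_add(-4) ; probe: [13, 1, 22, -44, -10, -19]

Check, running the answer program on each example:
  [40, -49, 46, 28, -45, -39, -38, 21, 37, 41] -> [-49, 46, 28, -45, -39, -38, 21, 37, 41] -> [-53, 42, 24, -49, -43, -42, 17, 33, 37]
  [38, 40, -41, 30, -44, 1, 46, -14, -36, 0] -> [40, -41, 30, -44, 1, 46, -14, -36, 0] -> [36, -45, 26, -48, -3, 42, -18, -40, -4]
  [8, 19, -30] -> [19, -30] -> [15, -34]
  probe: [39, 17, 5, 26, -40, -6, -15] -> [17, 5, 26, -40, -6, -15] -> [13, 1, 22, -44, -10, -19]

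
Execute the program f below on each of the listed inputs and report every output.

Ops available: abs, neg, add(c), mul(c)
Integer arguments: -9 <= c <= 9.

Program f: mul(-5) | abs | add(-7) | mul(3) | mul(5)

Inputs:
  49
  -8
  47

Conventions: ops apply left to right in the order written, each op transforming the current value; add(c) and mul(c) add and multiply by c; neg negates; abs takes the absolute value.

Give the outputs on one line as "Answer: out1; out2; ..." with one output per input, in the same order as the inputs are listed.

3570; 495; 3420

Execution, op by op:
  49 -> -245 -> 245 -> 238 -> 714 -> 3570
  -8 -> 40 -> 40 -> 33 -> 99 -> 495
  47 -> -235 -> 235 -> 228 -> 684 -> 3420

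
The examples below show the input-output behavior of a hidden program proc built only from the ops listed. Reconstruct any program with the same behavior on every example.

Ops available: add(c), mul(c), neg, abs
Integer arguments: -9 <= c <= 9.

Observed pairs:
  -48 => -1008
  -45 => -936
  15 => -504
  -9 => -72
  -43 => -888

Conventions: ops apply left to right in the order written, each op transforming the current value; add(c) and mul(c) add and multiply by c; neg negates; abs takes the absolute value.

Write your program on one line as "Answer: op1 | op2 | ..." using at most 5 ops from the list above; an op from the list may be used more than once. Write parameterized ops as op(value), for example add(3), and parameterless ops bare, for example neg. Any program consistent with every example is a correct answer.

add(6) | abs | mul(6) | mul(-4)

Check, running the answer program on each example:
  -48 -> -42 -> 42 -> 252 -> -1008
  -45 -> -39 -> 39 -> 234 -> -936
  15 -> 21 -> 21 -> 126 -> -504
  -9 -> -3 -> 3 -> 18 -> -72
  -43 -> -37 -> 37 -> 222 -> -888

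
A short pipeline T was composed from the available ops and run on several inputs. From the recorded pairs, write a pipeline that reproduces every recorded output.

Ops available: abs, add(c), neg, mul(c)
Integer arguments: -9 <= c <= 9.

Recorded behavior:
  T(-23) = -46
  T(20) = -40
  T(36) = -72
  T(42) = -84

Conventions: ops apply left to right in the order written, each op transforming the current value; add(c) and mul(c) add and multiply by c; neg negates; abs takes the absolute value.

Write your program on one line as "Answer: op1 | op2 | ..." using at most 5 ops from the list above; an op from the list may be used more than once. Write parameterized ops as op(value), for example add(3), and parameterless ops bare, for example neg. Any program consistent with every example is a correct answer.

neg | mul(-2) | abs | neg

Check, running the answer program on each example:
  -23 -> 23 -> -46 -> 46 -> -46
  20 -> -20 -> 40 -> 40 -> -40
  36 -> -36 -> 72 -> 72 -> -72
  42 -> -42 -> 84 -> 84 -> -84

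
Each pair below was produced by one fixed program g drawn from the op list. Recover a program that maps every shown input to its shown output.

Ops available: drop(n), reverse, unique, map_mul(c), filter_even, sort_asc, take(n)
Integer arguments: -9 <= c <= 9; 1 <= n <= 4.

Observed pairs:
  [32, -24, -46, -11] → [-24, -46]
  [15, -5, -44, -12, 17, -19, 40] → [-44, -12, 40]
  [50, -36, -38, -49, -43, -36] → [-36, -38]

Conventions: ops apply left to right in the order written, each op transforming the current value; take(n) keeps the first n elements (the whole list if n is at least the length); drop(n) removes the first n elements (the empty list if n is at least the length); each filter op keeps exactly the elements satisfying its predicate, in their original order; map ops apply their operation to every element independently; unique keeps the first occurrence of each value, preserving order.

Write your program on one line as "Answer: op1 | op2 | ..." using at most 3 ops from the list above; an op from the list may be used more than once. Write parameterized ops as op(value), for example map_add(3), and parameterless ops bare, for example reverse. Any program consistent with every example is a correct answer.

drop(1) | unique | filter_even

Check, running the answer program on each example:
  [32, -24, -46, -11] -> [-24, -46, -11] -> [-24, -46, -11] -> [-24, -46]
  [15, -5, -44, -12, 17, -19, 40] -> [-5, -44, -12, 17, -19, 40] -> [-5, -44, -12, 17, -19, 40] -> [-44, -12, 40]
  [50, -36, -38, -49, -43, -36] -> [-36, -38, -49, -43, -36] -> [-36, -38, -49, -43] -> [-36, -38]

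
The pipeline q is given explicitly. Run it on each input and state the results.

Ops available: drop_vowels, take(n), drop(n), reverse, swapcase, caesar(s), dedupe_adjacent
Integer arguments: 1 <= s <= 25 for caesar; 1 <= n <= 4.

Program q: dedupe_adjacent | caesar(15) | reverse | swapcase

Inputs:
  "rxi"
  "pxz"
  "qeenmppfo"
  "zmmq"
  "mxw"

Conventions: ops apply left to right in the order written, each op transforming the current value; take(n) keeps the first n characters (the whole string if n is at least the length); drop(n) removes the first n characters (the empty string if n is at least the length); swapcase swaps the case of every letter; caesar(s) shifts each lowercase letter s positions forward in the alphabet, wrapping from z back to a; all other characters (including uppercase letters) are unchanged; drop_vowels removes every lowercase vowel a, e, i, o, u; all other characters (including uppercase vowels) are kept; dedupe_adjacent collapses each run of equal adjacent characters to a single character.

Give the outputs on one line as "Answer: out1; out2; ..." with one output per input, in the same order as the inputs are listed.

"XMG"; "OME"; "DUEBCTF"; "FBO"; "LMB"

Execution, op by op:
  "rxi" -> "rxi" -> "gmx" -> "xmg" -> "XMG"
  "pxz" -> "pxz" -> "emo" -> "ome" -> "OME"
  "qeenmppfo" -> "qenmpfo" -> "ftcbeud" -> "duebctf" -> "DUEBCTF"
  "zmmq" -> "zmq" -> "obf" -> "fbo" -> "FBO"
  "mxw" -> "mxw" -> "bml" -> "lmb" -> "LMB"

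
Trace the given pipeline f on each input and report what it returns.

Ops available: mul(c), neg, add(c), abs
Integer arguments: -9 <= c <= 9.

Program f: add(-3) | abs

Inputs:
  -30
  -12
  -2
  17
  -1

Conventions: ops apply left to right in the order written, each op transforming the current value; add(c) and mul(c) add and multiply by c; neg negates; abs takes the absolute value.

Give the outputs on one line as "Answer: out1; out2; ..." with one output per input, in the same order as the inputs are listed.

Execution, op by op:
  -30 -> -33 -> 33
  -12 -> -15 -> 15
  -2 -> -5 -> 5
  17 -> 14 -> 14
  -1 -> -4 -> 4

33; 15; 5; 14; 4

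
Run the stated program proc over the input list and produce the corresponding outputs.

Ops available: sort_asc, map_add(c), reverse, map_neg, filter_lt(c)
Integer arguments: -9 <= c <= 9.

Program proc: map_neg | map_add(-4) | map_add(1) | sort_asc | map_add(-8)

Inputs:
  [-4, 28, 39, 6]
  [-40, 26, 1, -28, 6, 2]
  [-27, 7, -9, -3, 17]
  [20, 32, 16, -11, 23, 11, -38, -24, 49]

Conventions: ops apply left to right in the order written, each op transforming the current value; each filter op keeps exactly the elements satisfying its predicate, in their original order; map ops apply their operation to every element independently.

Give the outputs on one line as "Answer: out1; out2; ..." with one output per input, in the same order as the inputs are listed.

Execution, op by op:
  [-4, 28, 39, 6] -> [4, -28, -39, -6] -> [0, -32, -43, -10] -> [1, -31, -42, -9] -> [-42, -31, -9, 1] -> [-50, -39, -17, -7]
  [-40, 26, 1, -28, 6, 2] -> [40, -26, -1, 28, -6, -2] -> [36, -30, -5, 24, -10, -6] -> [37, -29, -4, 25, -9, -5] -> [-29, -9, -5, -4, 25, 37] -> [-37, -17, -13, -12, 17, 29]
  [-27, 7, -9, -3, 17] -> [27, -7, 9, 3, -17] -> [23, -11, 5, -1, -21] -> [24, -10, 6, 0, -20] -> [-20, -10, 0, 6, 24] -> [-28, -18, -8, -2, 16]
  [20, 32, 16, -11, 23, 11, -38, -24, 49] -> [-20, -32, -16, 11, -23, -11, 38, 24, -49] -> [-24, -36, -20, 7, -27, -15, 34, 20, -53] -> [-23, -35, -19, 8, -26, -14, 35, 21, -52] -> [-52, -35, -26, -23, -19, -14, 8, 21, 35] -> [-60, -43, -34, -31, -27, -22, 0, 13, 27]

[-50, -39, -17, -7]; [-37, -17, -13, -12, 17, 29]; [-28, -18, -8, -2, 16]; [-60, -43, -34, -31, -27, -22, 0, 13, 27]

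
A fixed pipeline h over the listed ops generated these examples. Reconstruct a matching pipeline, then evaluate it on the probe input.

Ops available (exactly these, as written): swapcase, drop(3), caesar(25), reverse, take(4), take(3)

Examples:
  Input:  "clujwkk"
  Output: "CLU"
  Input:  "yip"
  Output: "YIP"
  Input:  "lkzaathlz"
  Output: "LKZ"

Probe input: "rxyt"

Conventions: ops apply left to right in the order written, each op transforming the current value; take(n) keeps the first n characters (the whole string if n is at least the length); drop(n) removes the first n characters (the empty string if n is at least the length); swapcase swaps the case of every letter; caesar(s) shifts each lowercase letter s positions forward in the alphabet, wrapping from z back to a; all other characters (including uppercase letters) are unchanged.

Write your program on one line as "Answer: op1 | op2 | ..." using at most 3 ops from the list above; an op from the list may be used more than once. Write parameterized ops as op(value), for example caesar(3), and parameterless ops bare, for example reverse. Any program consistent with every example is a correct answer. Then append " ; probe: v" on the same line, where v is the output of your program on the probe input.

take(3) | swapcase ; probe: "RXY"

Check, running the answer program on each example:
  "clujwkk" -> "clu" -> "CLU"
  "yip" -> "yip" -> "YIP"
  "lkzaathlz" -> "lkz" -> "LKZ"
  probe: "rxyt" -> "rxy" -> "RXY"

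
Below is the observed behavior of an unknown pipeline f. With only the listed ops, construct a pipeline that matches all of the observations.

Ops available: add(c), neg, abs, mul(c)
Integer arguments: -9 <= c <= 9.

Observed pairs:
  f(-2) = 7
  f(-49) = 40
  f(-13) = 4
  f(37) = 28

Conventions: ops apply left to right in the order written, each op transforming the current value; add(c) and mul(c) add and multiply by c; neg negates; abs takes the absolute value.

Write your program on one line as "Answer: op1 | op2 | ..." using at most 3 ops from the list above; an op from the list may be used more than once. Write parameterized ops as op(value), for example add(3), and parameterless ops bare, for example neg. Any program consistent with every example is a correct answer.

abs | add(-9) | abs

Check, running the answer program on each example:
  -2 -> 2 -> -7 -> 7
  -49 -> 49 -> 40 -> 40
  -13 -> 13 -> 4 -> 4
  37 -> 37 -> 28 -> 28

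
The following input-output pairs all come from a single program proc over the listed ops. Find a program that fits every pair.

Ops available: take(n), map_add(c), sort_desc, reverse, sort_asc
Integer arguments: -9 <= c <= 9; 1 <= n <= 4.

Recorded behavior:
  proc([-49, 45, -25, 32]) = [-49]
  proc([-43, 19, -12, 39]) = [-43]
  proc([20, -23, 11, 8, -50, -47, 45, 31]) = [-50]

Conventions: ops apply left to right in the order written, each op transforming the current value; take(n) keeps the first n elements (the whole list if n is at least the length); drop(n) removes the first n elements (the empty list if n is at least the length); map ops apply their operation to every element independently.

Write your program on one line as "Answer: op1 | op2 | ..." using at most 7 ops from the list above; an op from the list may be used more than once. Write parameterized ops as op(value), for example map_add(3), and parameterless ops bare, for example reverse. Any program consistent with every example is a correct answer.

reverse | take(4) | reverse | sort_asc | take(3) | take(1)

Check, running the answer program on each example:
  [-49, 45, -25, 32] -> [32, -25, 45, -49] -> [32, -25, 45, -49] -> [-49, 45, -25, 32] -> [-49, -25, 32, 45] -> [-49, -25, 32] -> [-49]
  [-43, 19, -12, 39] -> [39, -12, 19, -43] -> [39, -12, 19, -43] -> [-43, 19, -12, 39] -> [-43, -12, 19, 39] -> [-43, -12, 19] -> [-43]
  [20, -23, 11, 8, -50, -47, 45, 31] -> [31, 45, -47, -50, 8, 11, -23, 20] -> [31, 45, -47, -50] -> [-50, -47, 45, 31] -> [-50, -47, 31, 45] -> [-50, -47, 31] -> [-50]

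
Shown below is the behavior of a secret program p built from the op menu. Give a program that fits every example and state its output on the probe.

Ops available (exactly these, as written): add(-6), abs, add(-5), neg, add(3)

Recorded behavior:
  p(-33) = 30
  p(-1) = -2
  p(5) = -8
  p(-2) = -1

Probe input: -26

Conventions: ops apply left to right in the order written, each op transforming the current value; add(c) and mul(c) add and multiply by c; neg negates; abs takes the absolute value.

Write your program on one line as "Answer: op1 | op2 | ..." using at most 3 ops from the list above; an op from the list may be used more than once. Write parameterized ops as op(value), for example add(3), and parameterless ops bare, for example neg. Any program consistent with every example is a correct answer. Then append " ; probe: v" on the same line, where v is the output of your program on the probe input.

add(3) | neg ; probe: 23

Check, running the answer program on each example:
  -33 -> -30 -> 30
  -1 -> 2 -> -2
  5 -> 8 -> -8
  -2 -> 1 -> -1
  probe: -26 -> -23 -> 23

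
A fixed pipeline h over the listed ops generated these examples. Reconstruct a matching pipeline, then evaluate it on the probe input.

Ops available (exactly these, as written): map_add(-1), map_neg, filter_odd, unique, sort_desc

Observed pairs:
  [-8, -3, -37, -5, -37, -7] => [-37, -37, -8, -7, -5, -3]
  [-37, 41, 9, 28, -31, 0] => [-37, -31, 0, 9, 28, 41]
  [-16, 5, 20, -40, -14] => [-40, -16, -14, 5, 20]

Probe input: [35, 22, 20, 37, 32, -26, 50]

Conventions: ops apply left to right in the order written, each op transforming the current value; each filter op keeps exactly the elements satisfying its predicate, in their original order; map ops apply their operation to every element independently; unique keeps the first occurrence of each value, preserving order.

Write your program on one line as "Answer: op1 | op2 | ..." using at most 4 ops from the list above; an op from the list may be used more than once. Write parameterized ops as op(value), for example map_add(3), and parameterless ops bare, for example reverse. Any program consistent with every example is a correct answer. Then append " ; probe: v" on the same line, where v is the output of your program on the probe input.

map_neg | sort_desc | map_neg ; probe: [-26, 20, 22, 32, 35, 37, 50]

Check, running the answer program on each example:
  [-8, -3, -37, -5, -37, -7] -> [8, 3, 37, 5, 37, 7] -> [37, 37, 8, 7, 5, 3] -> [-37, -37, -8, -7, -5, -3]
  [-37, 41, 9, 28, -31, 0] -> [37, -41, -9, -28, 31, 0] -> [37, 31, 0, -9, -28, -41] -> [-37, -31, 0, 9, 28, 41]
  [-16, 5, 20, -40, -14] -> [16, -5, -20, 40, 14] -> [40, 16, 14, -5, -20] -> [-40, -16, -14, 5, 20]
  probe: [35, 22, 20, 37, 32, -26, 50] -> [-35, -22, -20, -37, -32, 26, -50] -> [26, -20, -22, -32, -35, -37, -50] -> [-26, 20, 22, 32, 35, 37, 50]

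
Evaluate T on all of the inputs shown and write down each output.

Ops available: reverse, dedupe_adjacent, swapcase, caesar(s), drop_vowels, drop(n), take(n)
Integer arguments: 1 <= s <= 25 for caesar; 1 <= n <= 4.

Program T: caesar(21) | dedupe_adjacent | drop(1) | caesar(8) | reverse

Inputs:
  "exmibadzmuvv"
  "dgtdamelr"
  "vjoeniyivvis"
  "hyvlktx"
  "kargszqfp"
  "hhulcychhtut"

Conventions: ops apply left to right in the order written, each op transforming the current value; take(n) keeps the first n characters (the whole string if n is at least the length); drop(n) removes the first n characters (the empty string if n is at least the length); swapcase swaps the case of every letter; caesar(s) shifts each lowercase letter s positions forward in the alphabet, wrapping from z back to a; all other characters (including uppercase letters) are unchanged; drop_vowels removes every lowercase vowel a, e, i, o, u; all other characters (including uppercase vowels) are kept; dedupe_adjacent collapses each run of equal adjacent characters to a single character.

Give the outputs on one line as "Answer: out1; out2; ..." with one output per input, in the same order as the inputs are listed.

"yxpcgdelpa"; "uohpdgwj"; "vlylblqhrm"; "awnoyb"; "sitcvjud"; "wxwkfbfox"

Execution, op by op:
  "exmibadzmuvv" -> "zshdwvyuhpqq" -> "zshdwvyuhpq" -> "shdwvyuhpq" -> "apledgcpxy" -> "yxpcgdelpa"
  "dgtdamelr" -> "yboyvhzgm" -> "yboyvhzgm" -> "boyvhzgm" -> "jwgdphou" -> "uohpdgwj"
  "vjoeniyivvis" -> "qejzidtdqqdn" -> "qejzidtdqdn" -> "ejzidtdqdn" -> "mrhqlblylv" -> "vlylblqhrm"
  "hyvlktx" -> "ctqgfos" -> "ctqgfos" -> "tqgfos" -> "byonwa" -> "awnoyb"
  "kargszqfp" -> "fvmbnulak" -> "fvmbnulak" -> "vmbnulak" -> "dujvctis" -> "sitcvjud"
  "hhulcychhtut" -> "ccpgxtxccopo" -> "cpgxtxcopo" -> "pgxtxcopo" -> "xofbfkwxw" -> "wxwkfbfox"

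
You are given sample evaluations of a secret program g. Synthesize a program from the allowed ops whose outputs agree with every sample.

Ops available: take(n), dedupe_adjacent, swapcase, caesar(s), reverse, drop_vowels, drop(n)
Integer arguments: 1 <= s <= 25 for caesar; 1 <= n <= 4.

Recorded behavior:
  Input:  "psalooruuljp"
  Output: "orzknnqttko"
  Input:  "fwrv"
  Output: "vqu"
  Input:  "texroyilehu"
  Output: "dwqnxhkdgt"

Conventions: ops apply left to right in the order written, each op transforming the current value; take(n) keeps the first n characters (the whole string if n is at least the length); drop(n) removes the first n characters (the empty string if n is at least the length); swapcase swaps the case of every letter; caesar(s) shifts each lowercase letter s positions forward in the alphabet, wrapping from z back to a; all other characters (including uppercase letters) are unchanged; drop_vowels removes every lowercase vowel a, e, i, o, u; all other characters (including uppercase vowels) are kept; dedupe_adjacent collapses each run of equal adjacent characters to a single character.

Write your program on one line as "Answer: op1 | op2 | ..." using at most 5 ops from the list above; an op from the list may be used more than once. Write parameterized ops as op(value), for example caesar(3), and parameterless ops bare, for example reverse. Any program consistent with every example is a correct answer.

caesar(21) | drop_vowels | caesar(18) | caesar(12)

Check, running the answer program on each example:
  "psalooruuljp" -> "knvgjjmppgek" -> "knvgjjmppgk" -> "cfnybbehhyc" -> "orzknnqttko"
  "fwrv" -> "armq" -> "rmq" -> "jei" -> "vqu"
  "texroyilehu" -> "ozsmjtdgzcp" -> "zsmjtdgzcp" -> "rkeblvyruh" -> "dwqnxhkdgt"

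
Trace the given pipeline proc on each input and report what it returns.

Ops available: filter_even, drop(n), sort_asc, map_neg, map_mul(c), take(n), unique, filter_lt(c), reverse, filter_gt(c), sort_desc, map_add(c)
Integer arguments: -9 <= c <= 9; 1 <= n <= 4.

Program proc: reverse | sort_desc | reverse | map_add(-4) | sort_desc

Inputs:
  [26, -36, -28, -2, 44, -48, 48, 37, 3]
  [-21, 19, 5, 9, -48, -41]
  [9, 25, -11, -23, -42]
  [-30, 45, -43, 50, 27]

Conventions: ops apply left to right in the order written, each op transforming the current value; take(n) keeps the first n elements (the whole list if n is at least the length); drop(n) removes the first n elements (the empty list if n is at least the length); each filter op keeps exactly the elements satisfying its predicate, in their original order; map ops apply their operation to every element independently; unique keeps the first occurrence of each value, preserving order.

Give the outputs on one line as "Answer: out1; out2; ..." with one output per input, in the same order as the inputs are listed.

Execution, op by op:
  [26, -36, -28, -2, 44, -48, 48, 37, 3] -> [3, 37, 48, -48, 44, -2, -28, -36, 26] -> [48, 44, 37, 26, 3, -2, -28, -36, -48] -> [-48, -36, -28, -2, 3, 26, 37, 44, 48] -> [-52, -40, -32, -6, -1, 22, 33, 40, 44] -> [44, 40, 33, 22, -1, -6, -32, -40, -52]
  [-21, 19, 5, 9, -48, -41] -> [-41, -48, 9, 5, 19, -21] -> [19, 9, 5, -21, -41, -48] -> [-48, -41, -21, 5, 9, 19] -> [-52, -45, -25, 1, 5, 15] -> [15, 5, 1, -25, -45, -52]
  [9, 25, -11, -23, -42] -> [-42, -23, -11, 25, 9] -> [25, 9, -11, -23, -42] -> [-42, -23, -11, 9, 25] -> [-46, -27, -15, 5, 21] -> [21, 5, -15, -27, -46]
  [-30, 45, -43, 50, 27] -> [27, 50, -43, 45, -30] -> [50, 45, 27, -30, -43] -> [-43, -30, 27, 45, 50] -> [-47, -34, 23, 41, 46] -> [46, 41, 23, -34, -47]

[44, 40, 33, 22, -1, -6, -32, -40, -52]; [15, 5, 1, -25, -45, -52]; [21, 5, -15, -27, -46]; [46, 41, 23, -34, -47]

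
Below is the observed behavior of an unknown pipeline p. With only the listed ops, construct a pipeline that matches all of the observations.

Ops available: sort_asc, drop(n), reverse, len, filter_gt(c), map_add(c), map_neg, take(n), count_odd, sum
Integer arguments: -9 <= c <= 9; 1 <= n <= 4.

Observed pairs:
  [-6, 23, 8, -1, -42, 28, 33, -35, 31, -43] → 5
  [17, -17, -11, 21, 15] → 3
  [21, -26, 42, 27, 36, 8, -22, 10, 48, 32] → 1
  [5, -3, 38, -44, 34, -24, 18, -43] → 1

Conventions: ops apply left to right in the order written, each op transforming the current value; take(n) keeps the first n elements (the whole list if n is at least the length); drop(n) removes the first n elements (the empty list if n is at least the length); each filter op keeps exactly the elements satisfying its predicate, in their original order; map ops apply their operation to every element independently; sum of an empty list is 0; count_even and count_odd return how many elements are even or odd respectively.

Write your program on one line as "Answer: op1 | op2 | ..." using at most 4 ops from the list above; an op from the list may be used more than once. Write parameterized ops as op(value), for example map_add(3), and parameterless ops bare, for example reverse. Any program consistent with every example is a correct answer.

drop(2) | reverse | sort_asc | count_odd

Check, running the answer program on each example:
  [-6, 23, 8, -1, -42, 28, 33, -35, 31, -43] -> [8, -1, -42, 28, 33, -35, 31, -43] -> [-43, 31, -35, 33, 28, -42, -1, 8] -> [-43, -42, -35, -1, 8, 28, 31, 33] -> 5
  [17, -17, -11, 21, 15] -> [-11, 21, 15] -> [15, 21, -11] -> [-11, 15, 21] -> 3
  [21, -26, 42, 27, 36, 8, -22, 10, 48, 32] -> [42, 27, 36, 8, -22, 10, 48, 32] -> [32, 48, 10, -22, 8, 36, 27, 42] -> [-22, 8, 10, 27, 32, 36, 42, 48] -> 1
  [5, -3, 38, -44, 34, -24, 18, -43] -> [38, -44, 34, -24, 18, -43] -> [-43, 18, -24, 34, -44, 38] -> [-44, -43, -24, 18, 34, 38] -> 1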